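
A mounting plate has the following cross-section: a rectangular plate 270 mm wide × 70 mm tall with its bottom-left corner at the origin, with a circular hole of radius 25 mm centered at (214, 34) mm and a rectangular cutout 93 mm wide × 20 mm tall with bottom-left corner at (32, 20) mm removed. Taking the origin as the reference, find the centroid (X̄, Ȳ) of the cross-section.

X̄ = 131.68 mm, Ȳ = 35.75 mm

plate: A = 270 × 70 = 18900.00, centroid at (135.00, 35.00).
hole 1: A = −π·25² = -1963.50, centroid at (214.00, 34.00).
hole 2: A = −(93 × 20) = -1860.00, centroid at (78.50, 30.00).
ΣA = 15076.50 mm², ΣAX̄ = 1985301.98 mm³, ΣAȲ = 538941.16 mm³.
X̄ = 1985301.98/15076.50 = 131.68 mm; Ȳ = 538941.16/15076.50 = 35.75 mm.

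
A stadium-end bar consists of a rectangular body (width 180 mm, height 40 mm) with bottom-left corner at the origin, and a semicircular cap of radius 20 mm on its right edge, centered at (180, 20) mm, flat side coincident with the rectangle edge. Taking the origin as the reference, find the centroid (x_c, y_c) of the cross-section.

rectangular body: A = 180 × 40 = 7200.00, centroid at (90.00, 20.00).
semicircular end: A = ½π·20² = 628.32, centroid at (188.49, 20.00).
ΣA = 7828.32 mm², ΣAx_c = 766430.67 mm³, ΣAy_c = 156566.37 mm³.
x_c = 766430.67/7828.32 = 97.90 mm; y_c = 156566.37/7828.32 = 20.00 mm.

x_c = 97.90 mm, y_c = 20.00 mm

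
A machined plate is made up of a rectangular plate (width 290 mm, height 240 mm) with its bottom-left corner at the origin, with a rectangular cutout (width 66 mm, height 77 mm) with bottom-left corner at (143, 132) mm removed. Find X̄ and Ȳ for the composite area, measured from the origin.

X̄ = 142.56 mm, Ȳ = 116.02 mm

plate: A = 290 × 240 = 69600.00, centroid at (145.00, 120.00).
hole: A = −(66 × 77) = -5082.00, centroid at (176.00, 170.50).
ΣA = 64518.00 mm², ΣAX̄ = 9197568.00 mm³, ΣAȲ = 7485519.00 mm³.
X̄ = 9197568.00/64518.00 = 142.56 mm; Ȳ = 7485519.00/64518.00 = 116.02 mm.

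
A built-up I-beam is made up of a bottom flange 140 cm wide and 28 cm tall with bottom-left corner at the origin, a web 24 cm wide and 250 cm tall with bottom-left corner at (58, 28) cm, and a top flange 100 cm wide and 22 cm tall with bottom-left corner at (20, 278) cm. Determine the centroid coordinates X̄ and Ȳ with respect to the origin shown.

X̄ = 70.00 cm, Ȳ = 132.73 cm

bottom flange: A = 140 × 28 = 3920.00, centroid at (70.00, 14.00).
web: A = 24 × 250 = 6000.00, centroid at (70.00, 153.00).
top flange: A = 100 × 22 = 2200.00, centroid at (70.00, 289.00).
ΣA = 12120.00 cm²
ΣAX̄ = (3920.00)(70.00) + (6000.00)(70.00) + (2200.00)(70.00) = 848400.00 cm³
ΣAȲ = (3920.00)(14.00) + (6000.00)(153.00) + (2200.00)(289.00) = 1608680.00 cm³
X̄ = 848400.00 / 12120.00 = 70.00 cm
Ȳ = 1608680.00 / 12120.00 = 132.73 cm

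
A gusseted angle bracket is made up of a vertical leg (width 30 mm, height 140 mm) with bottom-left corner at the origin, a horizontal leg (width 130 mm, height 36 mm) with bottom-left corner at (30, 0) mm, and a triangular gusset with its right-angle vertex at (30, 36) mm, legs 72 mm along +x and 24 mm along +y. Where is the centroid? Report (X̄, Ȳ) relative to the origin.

X̄ = 56.88 mm, Ȳ = 42.72 mm

Part | A | x̄ᵢ | ȳᵢ | A·x̄ᵢ | A·ȳᵢ
vertical leg | 4200.00 | 15.00 | 70.00 | 63000.00 | 294000.00
horizontal leg | 4680.00 | 95.00 | 18.00 | 444600.00 | 84240.00
gusset | 864.00 | 54.00 | 44.00 | 46656.00 | 38016.00
Σ | 9744.00 |  |  | 554256.00 | 416256.00
X̄ = 554256.00 / 9744.00 = 56.88 mm
Ȳ = 416256.00 / 9744.00 = 42.72 mm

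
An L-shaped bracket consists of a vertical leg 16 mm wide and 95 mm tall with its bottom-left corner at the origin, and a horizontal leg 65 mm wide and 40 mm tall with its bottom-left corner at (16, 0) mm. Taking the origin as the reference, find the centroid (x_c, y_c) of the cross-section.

x_c = 33.56 mm, y_c = 30.15 mm

vertical leg: A = 16 × 95 = 1520.00, centroid at (8.00, 47.50).
horizontal leg: A = 65 × 40 = 2600.00, centroid at (48.50, 20.00).
ΣA = 4120.00 mm²
ΣAx_c = (1520.00)(8.00) + (2600.00)(48.50) = 138260.00 mm³
ΣAy_c = (1520.00)(47.50) + (2600.00)(20.00) = 124200.00 mm³
x_c = 138260.00 / 4120.00 = 33.56 mm
y_c = 124200.00 / 4120.00 = 30.15 mm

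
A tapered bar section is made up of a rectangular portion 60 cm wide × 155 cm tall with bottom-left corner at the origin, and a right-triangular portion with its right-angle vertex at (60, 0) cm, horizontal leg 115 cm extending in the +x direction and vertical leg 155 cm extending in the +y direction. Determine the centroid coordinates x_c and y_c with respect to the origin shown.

Part | A | x̄ᵢ | ȳᵢ | A·x̄ᵢ | A·ȳᵢ
rectangular portion | 9300.00 | 30.00 | 77.50 | 279000.00 | 720750.00
triangular portion | 8912.50 | 98.33 | 51.67 | 876395.83 | 460479.17
Σ | 18212.50 |  |  | 1155395.83 | 1181229.17
x_c = 1155395.83 / 18212.50 = 63.44 cm
y_c = 1181229.17 / 18212.50 = 64.86 cm

x_c = 63.44 cm, y_c = 64.86 cm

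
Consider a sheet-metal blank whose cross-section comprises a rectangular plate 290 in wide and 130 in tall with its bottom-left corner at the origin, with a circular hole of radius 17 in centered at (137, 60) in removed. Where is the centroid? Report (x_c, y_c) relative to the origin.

plate: A = 290 × 130 = 37700.00, centroid at (145.00, 65.00).
hole: A = −π·17² = -907.92, centroid at (137.00, 60.00).
ΣA = 36792.08 in², ΣAx_c = 5342114.92 in³, ΣAy_c = 2396024.78 in³.
x_c = 5342114.92/36792.08 = 145.20 in; y_c = 2396024.78/36792.08 = 65.12 in.

x_c = 145.20 in, y_c = 65.12 in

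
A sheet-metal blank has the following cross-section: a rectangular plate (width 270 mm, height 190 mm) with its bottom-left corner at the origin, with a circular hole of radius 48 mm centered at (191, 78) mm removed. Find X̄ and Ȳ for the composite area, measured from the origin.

plate: A = 270 × 190 = 51300.00, centroid at (135.00, 95.00).
hole: A = −π·48² = -7238.23, centroid at (191.00, 78.00).
ΣA = 44061.77 mm², ΣAX̄ = 5542998.17 mm³, ΣAȲ = 4308918.10 mm³.
X̄ = 5542998.17/44061.77 = 125.80 mm; Ȳ = 4308918.10/44061.77 = 97.79 mm.

X̄ = 125.80 mm, Ȳ = 97.79 mm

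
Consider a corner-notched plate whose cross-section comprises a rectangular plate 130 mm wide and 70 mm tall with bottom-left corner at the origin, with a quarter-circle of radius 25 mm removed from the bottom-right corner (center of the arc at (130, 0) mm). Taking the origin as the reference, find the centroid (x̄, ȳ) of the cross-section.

Part | A | x̄ᵢ | ȳᵢ | A·x̄ᵢ | A·ȳᵢ
plate | 9100.00 | 65.00 | 35.00 | 591500.00 | 318500.00
removed quarter-circle | -490.87 | 119.39 | 10.61 | -58605.27 | -5208.33
Σ | 8609.13 |  |  | 532894.73 | 313291.67
x̄ = 532894.73 / 8609.13 = 61.90 mm
ȳ = 313291.67 / 8609.13 = 36.39 mm

x̄ = 61.90 mm, ȳ = 36.39 mm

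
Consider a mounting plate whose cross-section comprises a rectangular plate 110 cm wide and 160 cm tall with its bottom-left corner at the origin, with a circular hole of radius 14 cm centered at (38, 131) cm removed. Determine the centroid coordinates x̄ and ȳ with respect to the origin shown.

plate: A = 110 × 160 = 17600.00, centroid at (55.00, 80.00).
hole: A = −π·14² = -615.75, centroid at (38.00, 131.00).
ΣA = 16984.25 cm², ΣAx̄ = 944601.42 cm³, ΣAȳ = 1327336.47 cm³.
x̄ = 944601.42/16984.25 = 55.62 cm; ȳ = 1327336.47/16984.25 = 78.15 cm.

x̄ = 55.62 cm, ȳ = 78.15 cm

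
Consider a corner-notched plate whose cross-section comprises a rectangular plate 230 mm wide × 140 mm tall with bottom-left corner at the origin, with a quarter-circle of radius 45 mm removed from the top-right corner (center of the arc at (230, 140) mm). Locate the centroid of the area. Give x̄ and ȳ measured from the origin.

plate: A = 230 × 140 = 32200.00, centroid at (115.00, 70.00).
removed quarter-circle: A = −¼π·45² = -1590.43, centroid at (210.90, 120.90).
ΣA = 30609.57 mm², ΣAx̄ = 3367575.81 mm³, ΣAȳ = 2061714.62 mm³.
x̄ = 3367575.81/30609.57 = 110.02 mm; ȳ = 2061714.62/30609.57 = 67.36 mm.

x̄ = 110.02 mm, ȳ = 67.36 mm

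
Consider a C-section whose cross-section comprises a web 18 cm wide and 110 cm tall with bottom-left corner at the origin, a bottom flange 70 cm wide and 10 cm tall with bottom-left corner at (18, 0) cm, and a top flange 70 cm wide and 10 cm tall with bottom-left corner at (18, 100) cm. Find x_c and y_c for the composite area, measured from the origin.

web: A = 18 × 110 = 1980.00, centroid at (9.00, 55.00).
bottom flange: A = 70 × 10 = 700.00, centroid at (53.00, 5.00).
top flange: A = 70 × 10 = 700.00, centroid at (53.00, 105.00).
ΣA = 3380.00 cm²
ΣAx_c = (1980.00)(9.00) + (700.00)(53.00) + (700.00)(53.00) = 92020.00 cm³
ΣAy_c = (1980.00)(55.00) + (700.00)(5.00) + (700.00)(105.00) = 185900.00 cm³
x_c = 92020.00 / 3380.00 = 27.22 cm
y_c = 185900.00 / 3380.00 = 55.00 cm

x_c = 27.22 cm, y_c = 55.00 cm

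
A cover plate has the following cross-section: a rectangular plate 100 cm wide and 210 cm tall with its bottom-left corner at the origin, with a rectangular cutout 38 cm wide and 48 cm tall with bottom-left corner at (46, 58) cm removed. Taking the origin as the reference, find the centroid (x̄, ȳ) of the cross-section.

Part | A | x̄ᵢ | ȳᵢ | A·x̄ᵢ | A·ȳᵢ
plate | 21000.00 | 50.00 | 105.00 | 1050000.00 | 2205000.00
hole | -1824.00 | 65.00 | 82.00 | -118560.00 | -149568.00
Σ | 19176.00 |  |  | 931440.00 | 2055432.00
x̄ = 931440.00 / 19176.00 = 48.57 cm
ȳ = 2055432.00 / 19176.00 = 107.19 cm

x̄ = 48.57 cm, ȳ = 107.19 cm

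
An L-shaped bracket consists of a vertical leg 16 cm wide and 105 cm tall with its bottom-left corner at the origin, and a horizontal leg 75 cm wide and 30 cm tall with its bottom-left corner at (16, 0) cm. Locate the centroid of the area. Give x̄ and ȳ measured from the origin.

Part | A | x̄ᵢ | ȳᵢ | A·x̄ᵢ | A·ȳᵢ
vertical leg | 1680.00 | 8.00 | 52.50 | 13440.00 | 88200.00
horizontal leg | 2250.00 | 53.50 | 15.00 | 120375.00 | 33750.00
Σ | 3930.00 |  |  | 133815.00 | 121950.00
x̄ = 133815.00 / 3930.00 = 34.05 cm
ȳ = 121950.00 / 3930.00 = 31.03 cm

x̄ = 34.05 cm, ȳ = 31.03 cm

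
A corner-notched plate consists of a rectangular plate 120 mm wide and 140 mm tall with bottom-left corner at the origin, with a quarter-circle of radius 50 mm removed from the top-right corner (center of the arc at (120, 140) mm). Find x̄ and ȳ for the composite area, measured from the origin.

x̄ = 54.87 mm, ȳ = 63.54 mm

plate: A = 120 × 140 = 16800.00, centroid at (60.00, 70.00).
removed quarter-circle: A = −¼π·50² = -1963.50, centroid at (98.78, 118.78).
ΣA = 14836.50 mm²
ΣAx̄ = (16800.00)(60.00) + (-1963.50)(98.78) = 814047.22 mm³
ΣAȳ = (16800.00)(70.00) + (-1963.50)(118.78) = 942777.31 mm³
x̄ = 814047.22 / 14836.50 = 54.87 mm
ȳ = 942777.31 / 14836.50 = 63.54 mm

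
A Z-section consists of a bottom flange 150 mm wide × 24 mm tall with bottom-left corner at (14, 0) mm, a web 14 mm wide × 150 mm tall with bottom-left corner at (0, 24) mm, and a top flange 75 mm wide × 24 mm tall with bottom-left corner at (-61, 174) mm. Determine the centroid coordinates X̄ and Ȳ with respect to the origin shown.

bottom flange: A = 150 × 24 = 3600.00, centroid at (89.00, 12.00).
web: A = 14 × 150 = 2100.00, centroid at (7.00, 99.00).
top flange: A = 75 × 24 = 1800.00, centroid at (-23.50, 186.00).
ΣA = 7500.00 mm², ΣAX̄ = 292800.00 mm³, ΣAȲ = 585900.00 mm³.
X̄ = 292800.00/7500.00 = 39.04 mm; Ȳ = 585900.00/7500.00 = 78.12 mm.

X̄ = 39.04 mm, Ȳ = 78.12 mm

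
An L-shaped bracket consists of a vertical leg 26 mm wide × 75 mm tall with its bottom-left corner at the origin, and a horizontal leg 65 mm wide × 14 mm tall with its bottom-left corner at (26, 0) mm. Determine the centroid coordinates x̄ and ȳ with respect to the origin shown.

x̄ = 27.48 mm, ȳ = 27.80 mm

vertical leg: A = 26 × 75 = 1950.00, centroid at (13.00, 37.50).
horizontal leg: A = 65 × 14 = 910.00, centroid at (58.50, 7.00).
ΣA = 2860.00 mm²
ΣAx̄ = (1950.00)(13.00) + (910.00)(58.50) = 78585.00 mm³
ΣAȳ = (1950.00)(37.50) + (910.00)(7.00) = 79495.00 mm³
x̄ = 78585.00 / 2860.00 = 27.48 mm
ȳ = 79495.00 / 2860.00 = 27.80 mm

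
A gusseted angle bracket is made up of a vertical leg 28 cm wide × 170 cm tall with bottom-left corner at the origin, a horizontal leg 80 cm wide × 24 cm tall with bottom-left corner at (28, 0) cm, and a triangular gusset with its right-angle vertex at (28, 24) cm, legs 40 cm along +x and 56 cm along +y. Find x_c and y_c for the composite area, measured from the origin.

vertical leg: A = 28 × 170 = 4760.00, centroid at (14.00, 85.00).
horizontal leg: A = 80 × 24 = 1920.00, centroid at (68.00, 12.00).
gusset: A = ½·40·56 = 1120.00, centroid at (41.33, 42.67).
ΣA = 7800.00 cm²
ΣAx_c = (4760.00)(14.00) + (1920.00)(68.00) + (1120.00)(41.33) = 243493.33 cm³
ΣAy_c = (4760.00)(85.00) + (1920.00)(12.00) + (1120.00)(42.67) = 475426.67 cm³
x_c = 243493.33 / 7800.00 = 31.22 cm
y_c = 475426.67 / 7800.00 = 60.95 cm

x_c = 31.22 cm, y_c = 60.95 cm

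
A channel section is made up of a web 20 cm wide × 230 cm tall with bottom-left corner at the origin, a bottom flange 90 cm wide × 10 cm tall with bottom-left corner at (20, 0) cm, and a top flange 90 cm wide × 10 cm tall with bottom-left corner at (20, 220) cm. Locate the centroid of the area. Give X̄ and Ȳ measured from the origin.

web: A = 20 × 230 = 4600.00, centroid at (10.00, 115.00).
bottom flange: A = 90 × 10 = 900.00, centroid at (65.00, 5.00).
top flange: A = 90 × 10 = 900.00, centroid at (65.00, 225.00).
ΣA = 6400.00 cm²
ΣAX̄ = (4600.00)(10.00) + (900.00)(65.00) + (900.00)(65.00) = 163000.00 cm³
ΣAȲ = (4600.00)(115.00) + (900.00)(5.00) + (900.00)(225.00) = 736000.00 cm³
X̄ = 163000.00 / 6400.00 = 25.47 cm
Ȳ = 736000.00 / 6400.00 = 115.00 cm

X̄ = 25.47 cm, Ȳ = 115.00 cm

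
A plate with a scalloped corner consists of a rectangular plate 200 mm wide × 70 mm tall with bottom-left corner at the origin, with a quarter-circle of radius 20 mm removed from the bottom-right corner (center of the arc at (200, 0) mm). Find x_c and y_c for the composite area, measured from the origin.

plate: A = 200 × 70 = 14000.00, centroid at (100.00, 35.00).
removed quarter-circle: A = −¼π·20² = -314.16, centroid at (191.51, 8.49).
ΣA = 13685.84 mm², ΣAx_c = 1339834.81 mm³, ΣAy_c = 487333.33 mm³.
x_c = 1339834.81/13685.84 = 97.90 mm; y_c = 487333.33/13685.84 = 35.61 mm.

x_c = 97.90 mm, y_c = 35.61 mm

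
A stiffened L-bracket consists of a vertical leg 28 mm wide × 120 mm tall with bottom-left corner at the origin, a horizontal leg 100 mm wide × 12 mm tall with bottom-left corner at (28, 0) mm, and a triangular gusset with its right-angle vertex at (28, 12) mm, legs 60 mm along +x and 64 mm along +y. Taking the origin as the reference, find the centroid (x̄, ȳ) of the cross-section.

x̄ = 35.93 mm, ȳ = 42.10 mm

Part | A | x̄ᵢ | ȳᵢ | A·x̄ᵢ | A·ȳᵢ
vertical leg | 3360.00 | 14.00 | 60.00 | 47040.00 | 201600.00
horizontal leg | 1200.00 | 78.00 | 6.00 | 93600.00 | 7200.00
gusset | 1920.00 | 48.00 | 33.33 | 92160.00 | 64000.00
Σ | 6480.00 |  |  | 232800.00 | 272800.00
x̄ = 232800.00 / 6480.00 = 35.93 mm
ȳ = 272800.00 / 6480.00 = 42.10 mm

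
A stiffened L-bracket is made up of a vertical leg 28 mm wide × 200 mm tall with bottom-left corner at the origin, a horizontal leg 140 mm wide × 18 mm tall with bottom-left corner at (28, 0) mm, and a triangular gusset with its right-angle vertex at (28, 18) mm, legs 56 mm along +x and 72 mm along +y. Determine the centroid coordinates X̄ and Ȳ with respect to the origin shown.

X̄ = 41.38 mm, Ȳ = 65.84 mm

vertical leg: A = 28 × 200 = 5600.00, centroid at (14.00, 100.00).
horizontal leg: A = 140 × 18 = 2520.00, centroid at (98.00, 9.00).
gusset: A = ½·56·72 = 2016.00, centroid at (46.67, 42.00).
ΣA = 10136.00 mm²
ΣAX̄ = (5600.00)(14.00) + (2520.00)(98.00) + (2016.00)(46.67) = 419440.00 mm³
ΣAȲ = (5600.00)(100.00) + (2520.00)(9.00) + (2016.00)(42.00) = 667352.00 mm³
X̄ = 419440.00 / 10136.00 = 41.38 mm
Ȳ = 667352.00 / 10136.00 = 65.84 mm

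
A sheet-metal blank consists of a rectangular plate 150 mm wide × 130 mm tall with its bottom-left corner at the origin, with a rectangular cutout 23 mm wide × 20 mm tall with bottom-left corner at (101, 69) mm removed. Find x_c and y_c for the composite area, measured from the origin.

x_c = 74.09 mm, y_c = 64.66 mm

plate: A = 150 × 130 = 19500.00, centroid at (75.00, 65.00).
hole: A = −(23 × 20) = -460.00, centroid at (112.50, 79.00).
ΣA = 19040.00 mm²
ΣAx_c = (19500.00)(75.00) + (-460.00)(112.50) = 1410750.00 mm³
ΣAy_c = (19500.00)(65.00) + (-460.00)(79.00) = 1231160.00 mm³
x_c = 1410750.00 / 19040.00 = 74.09 mm
y_c = 1231160.00 / 19040.00 = 64.66 mm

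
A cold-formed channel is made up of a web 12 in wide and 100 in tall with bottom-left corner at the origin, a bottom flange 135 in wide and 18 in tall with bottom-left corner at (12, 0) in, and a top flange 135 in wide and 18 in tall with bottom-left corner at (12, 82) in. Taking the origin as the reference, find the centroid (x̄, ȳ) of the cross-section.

Part | A | x̄ᵢ | ȳᵢ | A·x̄ᵢ | A·ȳᵢ
web | 1200.00 | 6.00 | 50.00 | 7200.00 | 60000.00
bottom flange | 2430.00 | 79.50 | 9.00 | 193185.00 | 21870.00
top flange | 2430.00 | 79.50 | 91.00 | 193185.00 | 221130.00
Σ | 6060.00 |  |  | 393570.00 | 303000.00
x̄ = 393570.00 / 6060.00 = 64.95 in
ȳ = 303000.00 / 6060.00 = 50.00 in

x̄ = 64.95 in, ȳ = 50.00 in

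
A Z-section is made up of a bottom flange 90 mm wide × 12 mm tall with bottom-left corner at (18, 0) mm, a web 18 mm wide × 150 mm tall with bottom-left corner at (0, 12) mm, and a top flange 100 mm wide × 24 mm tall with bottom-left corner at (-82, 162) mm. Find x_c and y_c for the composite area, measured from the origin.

Part | A | x̄ᵢ | ȳᵢ | A·x̄ᵢ | A·ȳᵢ
bottom flange | 1080.00 | 63.00 | 6.00 | 68040.00 | 6480.00
web | 2700.00 | 9.00 | 87.00 | 24300.00 | 234900.00
top flange | 2400.00 | -32.00 | 174.00 | -76800.00 | 417600.00
Σ | 6180.00 |  |  | 15540.00 | 658980.00
x_c = 15540.00 / 6180.00 = 2.51 mm
y_c = 658980.00 / 6180.00 = 106.63 mm

x_c = 2.51 mm, y_c = 106.63 mm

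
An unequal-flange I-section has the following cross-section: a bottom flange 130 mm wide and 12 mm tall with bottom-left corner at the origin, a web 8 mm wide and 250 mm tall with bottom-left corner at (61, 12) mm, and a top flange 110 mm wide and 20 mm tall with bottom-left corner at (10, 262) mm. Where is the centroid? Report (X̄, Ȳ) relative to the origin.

bottom flange: A = 130 × 12 = 1560.00, centroid at (65.00, 6.00).
web: A = 8 × 250 = 2000.00, centroid at (65.00, 137.00).
top flange: A = 110 × 20 = 2200.00, centroid at (65.00, 272.00).
ΣA = 5760.00 mm², ΣAX̄ = 374400.00 mm³, ΣAȲ = 881760.00 mm³.
X̄ = 374400.00/5760.00 = 65.00 mm; Ȳ = 881760.00/5760.00 = 153.08 mm.

X̄ = 65.00 mm, Ȳ = 153.08 mm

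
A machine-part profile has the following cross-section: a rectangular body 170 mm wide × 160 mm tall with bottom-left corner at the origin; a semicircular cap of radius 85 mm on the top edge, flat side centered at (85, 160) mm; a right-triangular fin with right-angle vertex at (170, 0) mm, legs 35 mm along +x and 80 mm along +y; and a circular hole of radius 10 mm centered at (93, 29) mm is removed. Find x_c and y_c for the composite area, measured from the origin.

Part | A | x̄ᵢ | ȳᵢ | A·x̄ᵢ | A·ȳᵢ
rectangular body | 27200.00 | 85.00 | 80.00 | 2312000.00 | 2176000.00
semicircular top | 11349.00 | 85.00 | 196.08 | 964665.29 | 2225257.22
triangular fin | 1400.00 | 181.67 | 26.67 | 254333.33 | 37333.33
hole | -314.16 | 93.00 | 29.00 | -29216.81 | -9110.62
Σ | 39634.84 |  |  | 3501781.82 | 4429479.94
x_c = 3501781.82 / 39634.84 = 88.35 mm
y_c = 4429479.94 / 39634.84 = 111.76 mm

x_c = 88.35 mm, y_c = 111.76 mm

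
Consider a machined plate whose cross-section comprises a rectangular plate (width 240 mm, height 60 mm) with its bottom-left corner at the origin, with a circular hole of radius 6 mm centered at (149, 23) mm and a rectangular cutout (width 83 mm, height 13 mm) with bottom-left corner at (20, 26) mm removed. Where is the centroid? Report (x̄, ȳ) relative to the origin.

x̄ = 124.53 mm, ȳ = 29.86 mm

plate: A = 240 × 60 = 14400.00, centroid at (120.00, 30.00).
hole 1: A = −π·6² = -113.10, centroid at (149.00, 23.00).
hole 2: A = −(83 × 13) = -1079.00, centroid at (61.50, 32.50).
ΣA = 13207.90 mm², ΣAx̄ = 1644790.00 mm³, ΣAȳ = 394331.26 mm³.
x̄ = 1644790.00/13207.90 = 124.53 mm; ȳ = 394331.26/13207.90 = 29.86 mm.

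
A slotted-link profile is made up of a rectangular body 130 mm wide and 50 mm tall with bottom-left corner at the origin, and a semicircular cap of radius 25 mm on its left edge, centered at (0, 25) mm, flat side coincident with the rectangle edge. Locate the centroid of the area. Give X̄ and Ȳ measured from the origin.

X̄ = 55.08 mm, Ȳ = 25.00 mm

rectangular body: A = 130 × 50 = 6500.00, centroid at (65.00, 25.00).
semicircular end: A = ½π·25² = 981.75, centroid at (-10.61, 25.00).
ΣA = 7481.75 mm²
ΣAX̄ = (6500.00)(65.00) + (981.75)(-10.61) = 412083.33 mm³
ΣAȲ = (6500.00)(25.00) + (981.75)(25.00) = 187043.69 mm³
X̄ = 412083.33 / 7481.75 = 55.08 mm
Ȳ = 187043.69 / 7481.75 = 25.00 mm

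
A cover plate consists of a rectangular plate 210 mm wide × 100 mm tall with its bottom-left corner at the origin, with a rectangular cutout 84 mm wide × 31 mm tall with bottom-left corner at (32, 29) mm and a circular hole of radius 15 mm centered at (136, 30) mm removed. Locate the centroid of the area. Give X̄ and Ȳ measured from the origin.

X̄ = 108.32 mm, Ȳ = 51.61 mm

plate: A = 210 × 100 = 21000.00, centroid at (105.00, 50.00).
hole 1: A = −(84 × 31) = -2604.00, centroid at (74.00, 44.50).
hole 2: A = −π·15² = -706.86, centroid at (136.00, 30.00).
ΣA = 17689.14 mm²
ΣAX̄ = (21000.00)(105.00) + (-2604.00)(74.00) + (-706.86)(136.00) = 1916171.26 mm³
ΣAȲ = (21000.00)(50.00) + (-2604.00)(44.50) + (-706.86)(30.00) = 912916.25 mm³
X̄ = 1916171.26 / 17689.14 = 108.32 mm
Ȳ = 912916.25 / 17689.14 = 51.61 mm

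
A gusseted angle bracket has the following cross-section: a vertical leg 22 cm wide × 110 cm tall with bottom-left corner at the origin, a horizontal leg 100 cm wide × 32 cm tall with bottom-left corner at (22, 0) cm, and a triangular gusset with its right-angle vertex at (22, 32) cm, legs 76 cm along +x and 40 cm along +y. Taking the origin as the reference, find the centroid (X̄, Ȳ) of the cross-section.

X̄ = 46.07 cm, Ȳ = 35.46 cm

vertical leg: A = 22 × 110 = 2420.00, centroid at (11.00, 55.00).
horizontal leg: A = 100 × 32 = 3200.00, centroid at (72.00, 16.00).
gusset: A = ½·76·40 = 1520.00, centroid at (47.33, 45.33).
ΣA = 7140.00 cm², ΣAX̄ = 328966.67 cm³, ΣAȲ = 253206.67 cm³.
X̄ = 328966.67/7140.00 = 46.07 cm; Ȳ = 253206.67/7140.00 = 35.46 cm.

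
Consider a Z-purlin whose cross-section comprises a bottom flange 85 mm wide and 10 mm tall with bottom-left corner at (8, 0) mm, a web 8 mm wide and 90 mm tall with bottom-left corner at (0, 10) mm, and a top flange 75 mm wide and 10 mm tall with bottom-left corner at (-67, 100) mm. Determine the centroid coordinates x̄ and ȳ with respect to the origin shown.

x̄ = 10.21 mm, ȳ = 52.84 mm

Part | A | x̄ᵢ | ȳᵢ | A·x̄ᵢ | A·ȳᵢ
bottom flange | 850.00 | 50.50 | 5.00 | 42925.00 | 4250.00
web | 720.00 | 4.00 | 55.00 | 2880.00 | 39600.00
top flange | 750.00 | -29.50 | 105.00 | -22125.00 | 78750.00
Σ | 2320.00 |  |  | 23680.00 | 122600.00
x̄ = 23680.00 / 2320.00 = 10.21 mm
ȳ = 122600.00 / 2320.00 = 52.84 mm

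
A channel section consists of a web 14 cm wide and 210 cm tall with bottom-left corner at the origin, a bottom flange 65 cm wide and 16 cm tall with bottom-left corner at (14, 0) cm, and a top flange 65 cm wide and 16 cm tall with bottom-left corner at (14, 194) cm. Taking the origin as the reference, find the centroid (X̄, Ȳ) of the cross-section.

X̄ = 23.37 cm, Ȳ = 105.00 cm

web: A = 14 × 210 = 2940.00, centroid at (7.00, 105.00).
bottom flange: A = 65 × 16 = 1040.00, centroid at (46.50, 8.00).
top flange: A = 65 × 16 = 1040.00, centroid at (46.50, 202.00).
ΣA = 5020.00 cm², ΣAX̄ = 117300.00 cm³, ΣAȲ = 527100.00 cm³.
X̄ = 117300.00/5020.00 = 23.37 cm; Ȳ = 527100.00/5020.00 = 105.00 cm.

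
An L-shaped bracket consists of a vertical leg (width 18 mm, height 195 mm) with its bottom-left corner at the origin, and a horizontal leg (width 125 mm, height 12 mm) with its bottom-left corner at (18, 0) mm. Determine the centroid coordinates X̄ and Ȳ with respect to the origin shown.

X̄ = 30.41 mm, Ȳ = 70.10 mm

Part | A | x̄ᵢ | ȳᵢ | A·x̄ᵢ | A·ȳᵢ
vertical leg | 3510.00 | 9.00 | 97.50 | 31590.00 | 342225.00
horizontal leg | 1500.00 | 80.50 | 6.00 | 120750.00 | 9000.00
Σ | 5010.00 |  |  | 152340.00 | 351225.00
X̄ = 152340.00 / 5010.00 = 30.41 mm
Ȳ = 351225.00 / 5010.00 = 70.10 mm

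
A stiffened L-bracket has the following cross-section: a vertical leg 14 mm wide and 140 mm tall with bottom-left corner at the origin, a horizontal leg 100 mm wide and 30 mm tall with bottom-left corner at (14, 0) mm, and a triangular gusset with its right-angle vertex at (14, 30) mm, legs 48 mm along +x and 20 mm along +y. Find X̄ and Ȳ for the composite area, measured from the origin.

X̄ = 40.46 mm, Ȳ = 36.73 mm

vertical leg: A = 14 × 140 = 1960.00, centroid at (7.00, 70.00).
horizontal leg: A = 100 × 30 = 3000.00, centroid at (64.00, 15.00).
gusset: A = ½·48·20 = 480.00, centroid at (30.00, 36.67).
ΣA = 5440.00 mm²
ΣAX̄ = (1960.00)(7.00) + (3000.00)(64.00) + (480.00)(30.00) = 220120.00 mm³
ΣAȲ = (1960.00)(70.00) + (3000.00)(15.00) + (480.00)(36.67) = 199800.00 mm³
X̄ = 220120.00 / 5440.00 = 40.46 mm
Ȳ = 199800.00 / 5440.00 = 36.73 mm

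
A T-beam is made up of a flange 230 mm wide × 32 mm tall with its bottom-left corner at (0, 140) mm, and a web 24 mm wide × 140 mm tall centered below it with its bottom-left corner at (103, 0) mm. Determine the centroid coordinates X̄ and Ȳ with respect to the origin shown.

X̄ = 115.00 mm, Ȳ = 129.04 mm

web: A = 24 × 140 = 3360.00, centroid at (115.00, 70.00).
flange: A = 230 × 32 = 7360.00, centroid at (115.00, 156.00).
ΣA = 10720.00 mm²
ΣAX̄ = (3360.00)(115.00) + (7360.00)(115.00) = 1232800.00 mm³
ΣAȲ = (3360.00)(70.00) + (7360.00)(156.00) = 1383360.00 mm³
X̄ = 1232800.00 / 10720.00 = 115.00 mm
Ȳ = 1383360.00 / 10720.00 = 129.04 mm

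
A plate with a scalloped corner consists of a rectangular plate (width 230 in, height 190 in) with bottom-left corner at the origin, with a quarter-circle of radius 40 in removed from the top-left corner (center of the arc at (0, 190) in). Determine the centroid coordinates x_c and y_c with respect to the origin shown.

plate: A = 230 × 190 = 43700.00, centroid at (115.00, 95.00).
removed quarter-circle: A = −¼π·40² = -1256.64, centroid at (16.98, 173.02).
ΣA = 42443.36 in²
ΣAx_c = (43700.00)(115.00) + (-1256.64)(16.98) = 5004166.67 in³
ΣAy_c = (43700.00)(95.00) + (-1256.64)(173.02) = 3934072.29 in³
x_c = 5004166.67 / 42443.36 = 117.90 in
y_c = 3934072.29 / 42443.36 = 92.69 in

x_c = 117.90 in, y_c = 92.69 in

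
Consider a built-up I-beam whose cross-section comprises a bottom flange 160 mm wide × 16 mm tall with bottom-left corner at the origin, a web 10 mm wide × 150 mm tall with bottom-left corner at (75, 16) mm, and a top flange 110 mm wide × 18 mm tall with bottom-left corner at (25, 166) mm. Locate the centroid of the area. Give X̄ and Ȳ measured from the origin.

bottom flange: A = 160 × 16 = 2560.00, centroid at (80.00, 8.00).
web: A = 10 × 150 = 1500.00, centroid at (80.00, 91.00).
top flange: A = 110 × 18 = 1980.00, centroid at (80.00, 175.00).
ΣA = 6040.00 mm²
ΣAX̄ = (2560.00)(80.00) + (1500.00)(80.00) + (1980.00)(80.00) = 483200.00 mm³
ΣAȲ = (2560.00)(8.00) + (1500.00)(91.00) + (1980.00)(175.00) = 503480.00 mm³
X̄ = 483200.00 / 6040.00 = 80.00 mm
Ȳ = 503480.00 / 6040.00 = 83.36 mm

X̄ = 80.00 mm, Ȳ = 83.36 mm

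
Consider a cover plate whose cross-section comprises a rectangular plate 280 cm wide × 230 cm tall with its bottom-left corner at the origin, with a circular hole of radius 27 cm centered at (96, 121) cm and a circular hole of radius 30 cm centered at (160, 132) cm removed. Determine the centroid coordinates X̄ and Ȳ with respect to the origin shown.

X̄ = 140.75 cm, Ȳ = 113.96 cm

Part | A | x̄ᵢ | ȳᵢ | A·x̄ᵢ | A·ȳᵢ
plate | 64400.00 | 140.00 | 115.00 | 9016000.00 | 7406000.00
hole 1 | -2290.22 | 96.00 | 121.00 | -219861.22 | -277116.75
hole 2 | -2827.43 | 160.00 | 132.00 | -452389.34 | -373221.21
Σ | 59282.35 |  |  | 8343749.44 | 6755662.05
X̄ = 8343749.44 / 59282.35 = 140.75 cm
Ȳ = 6755662.05 / 59282.35 = 113.96 cm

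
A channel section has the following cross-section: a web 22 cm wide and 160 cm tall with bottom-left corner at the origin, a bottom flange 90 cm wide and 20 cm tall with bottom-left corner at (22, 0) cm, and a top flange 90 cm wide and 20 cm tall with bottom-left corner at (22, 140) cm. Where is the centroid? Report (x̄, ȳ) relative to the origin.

Part | A | x̄ᵢ | ȳᵢ | A·x̄ᵢ | A·ȳᵢ
web | 3520.00 | 11.00 | 80.00 | 38720.00 | 281600.00
bottom flange | 1800.00 | 67.00 | 10.00 | 120600.00 | 18000.00
top flange | 1800.00 | 67.00 | 150.00 | 120600.00 | 270000.00
Σ | 7120.00 |  |  | 279920.00 | 569600.00
x̄ = 279920.00 / 7120.00 = 39.31 cm
ȳ = 569600.00 / 7120.00 = 80.00 cm

x̄ = 39.31 cm, ȳ = 80.00 cm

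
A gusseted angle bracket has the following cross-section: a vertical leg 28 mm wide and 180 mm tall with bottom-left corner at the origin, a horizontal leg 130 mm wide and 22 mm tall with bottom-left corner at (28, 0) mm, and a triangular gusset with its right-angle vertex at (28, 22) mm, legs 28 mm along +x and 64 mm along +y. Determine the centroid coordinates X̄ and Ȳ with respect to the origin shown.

X̄ = 42.06 mm, Ȳ = 59.56 mm

vertical leg: A = 28 × 180 = 5040.00, centroid at (14.00, 90.00).
horizontal leg: A = 130 × 22 = 2860.00, centroid at (93.00, 11.00).
gusset: A = ½·28·64 = 896.00, centroid at (37.33, 43.33).
ΣA = 8796.00 mm², ΣAX̄ = 369990.67 mm³, ΣAȲ = 523886.67 mm³.
X̄ = 369990.67/8796.00 = 42.06 mm; Ȳ = 523886.67/8796.00 = 59.56 mm.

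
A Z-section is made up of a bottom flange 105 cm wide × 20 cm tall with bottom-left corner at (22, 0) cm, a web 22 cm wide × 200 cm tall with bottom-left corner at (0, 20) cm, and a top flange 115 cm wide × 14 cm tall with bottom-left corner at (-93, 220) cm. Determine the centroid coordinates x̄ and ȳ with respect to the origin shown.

x̄ = 18.21 cm, ȳ = 112.76 cm

bottom flange: A = 105 × 20 = 2100.00, centroid at (74.50, 10.00).
web: A = 22 × 200 = 4400.00, centroid at (11.00, 120.00).
top flange: A = 115 × 14 = 1610.00, centroid at (-35.50, 227.00).
ΣA = 8110.00 cm², ΣAx̄ = 147695.00 cm³, ΣAȳ = 914470.00 cm³.
x̄ = 147695.00/8110.00 = 18.21 cm; ȳ = 914470.00/8110.00 = 112.76 cm.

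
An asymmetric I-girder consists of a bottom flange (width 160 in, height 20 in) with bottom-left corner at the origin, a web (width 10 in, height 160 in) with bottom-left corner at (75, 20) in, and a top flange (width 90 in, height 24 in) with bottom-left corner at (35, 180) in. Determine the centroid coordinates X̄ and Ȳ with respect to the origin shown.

X̄ = 80.00 in, Ȳ = 87.17 in

bottom flange: A = 160 × 20 = 3200.00, centroid at (80.00, 10.00).
web: A = 10 × 160 = 1600.00, centroid at (80.00, 100.00).
top flange: A = 90 × 24 = 2160.00, centroid at (80.00, 192.00).
ΣA = 6960.00 in²
ΣAX̄ = (3200.00)(80.00) + (1600.00)(80.00) + (2160.00)(80.00) = 556800.00 in³
ΣAȲ = (3200.00)(10.00) + (1600.00)(100.00) + (2160.00)(192.00) = 606720.00 in³
X̄ = 556800.00 / 6960.00 = 80.00 in
Ȳ = 606720.00 / 6960.00 = 87.17 in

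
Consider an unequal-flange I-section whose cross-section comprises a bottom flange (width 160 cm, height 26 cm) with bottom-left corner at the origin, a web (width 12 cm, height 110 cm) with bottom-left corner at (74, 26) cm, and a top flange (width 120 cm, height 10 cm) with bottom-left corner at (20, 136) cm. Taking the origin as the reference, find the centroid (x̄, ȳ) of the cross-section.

x̄ = 80.00 cm, ȳ = 49.43 cm

bottom flange: A = 160 × 26 = 4160.00, centroid at (80.00, 13.00).
web: A = 12 × 110 = 1320.00, centroid at (80.00, 81.00).
top flange: A = 120 × 10 = 1200.00, centroid at (80.00, 141.00).
ΣA = 6680.00 cm², ΣAx̄ = 534400.00 cm³, ΣAȳ = 330200.00 cm³.
x̄ = 534400.00/6680.00 = 80.00 cm; ȳ = 330200.00/6680.00 = 49.43 cm.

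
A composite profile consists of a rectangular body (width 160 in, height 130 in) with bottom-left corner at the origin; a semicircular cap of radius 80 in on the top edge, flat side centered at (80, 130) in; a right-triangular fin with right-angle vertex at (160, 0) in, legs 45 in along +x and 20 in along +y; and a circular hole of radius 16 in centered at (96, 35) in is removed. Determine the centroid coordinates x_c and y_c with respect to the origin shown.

x_c = 80.98 in, y_c = 97.55 in

rectangular body: A = 160 × 130 = 20800.00, centroid at (80.00, 65.00).
semicircular top: A = ½π·80² = 10053.10, centroid at (80.00, 163.95).
triangular fin: A = ½·45·20 = 450.00, centroid at (175.00, 6.67).
hole: A = −π·16² = -804.25, centroid at (96.00, 35.00).
ΣA = 30498.85 in²
ΣAx_c = (20800.00)(80.00) + (10053.10)(80.00) + (450.00)(175.00) + (-804.25)(96.00) = 2469789.94 in³
ΣAy_c = (20800.00)(65.00) + (10053.10)(163.95) + (450.00)(6.67) + (-804.25)(35.00) = 2975087.21 in³
x_c = 2469789.94 / 30498.85 = 80.98 in
y_c = 2975087.21 / 30498.85 = 97.55 in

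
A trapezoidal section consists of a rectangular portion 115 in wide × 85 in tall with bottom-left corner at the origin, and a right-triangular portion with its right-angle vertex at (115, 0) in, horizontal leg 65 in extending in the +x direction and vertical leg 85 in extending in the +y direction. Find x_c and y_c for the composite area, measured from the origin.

Part | A | x̄ᵢ | ȳᵢ | A·x̄ᵢ | A·ȳᵢ
rectangular portion | 9775.00 | 57.50 | 42.50 | 562062.50 | 415437.50
triangular portion | 2762.50 | 136.67 | 28.33 | 377541.67 | 78270.83
Σ | 12537.50 |  |  | 939604.17 | 493708.33
x_c = 939604.17 / 12537.50 = 74.94 in
y_c = 493708.33 / 12537.50 = 39.38 in

x_c = 74.94 in, y_c = 39.38 in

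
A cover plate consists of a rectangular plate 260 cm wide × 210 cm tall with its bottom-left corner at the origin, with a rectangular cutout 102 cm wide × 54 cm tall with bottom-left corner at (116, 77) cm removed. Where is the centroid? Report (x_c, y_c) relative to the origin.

x_c = 125.85 cm, y_c = 105.11 cm

plate: A = 260 × 210 = 54600.00, centroid at (130.00, 105.00).
hole: A = −(102 × 54) = -5508.00, centroid at (167.00, 104.00).
ΣA = 49092.00 cm²
ΣAx_c = (54600.00)(130.00) + (-5508.00)(167.00) = 6178164.00 cm³
ΣAy_c = (54600.00)(105.00) + (-5508.00)(104.00) = 5160168.00 cm³
x_c = 6178164.00 / 49092.00 = 125.85 cm
y_c = 5160168.00 / 49092.00 = 105.11 cm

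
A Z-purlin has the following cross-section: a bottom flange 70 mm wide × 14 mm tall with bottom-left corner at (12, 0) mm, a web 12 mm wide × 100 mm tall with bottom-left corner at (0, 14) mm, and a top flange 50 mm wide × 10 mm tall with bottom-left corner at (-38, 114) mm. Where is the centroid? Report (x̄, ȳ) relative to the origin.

x̄ = 17.45 mm, ȳ = 53.42 mm

bottom flange: A = 70 × 14 = 980.00, centroid at (47.00, 7.00).
web: A = 12 × 100 = 1200.00, centroid at (6.00, 64.00).
top flange: A = 50 × 10 = 500.00, centroid at (-13.00, 119.00).
ΣA = 2680.00 mm², ΣAx̄ = 46760.00 mm³, ΣAȳ = 143160.00 mm³.
x̄ = 46760.00/2680.00 = 17.45 mm; ȳ = 143160.00/2680.00 = 53.42 mm.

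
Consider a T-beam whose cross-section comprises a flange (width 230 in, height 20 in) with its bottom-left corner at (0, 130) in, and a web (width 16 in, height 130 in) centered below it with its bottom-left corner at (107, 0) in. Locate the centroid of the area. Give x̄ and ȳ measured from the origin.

Part | A | x̄ᵢ | ȳᵢ | A·x̄ᵢ | A·ȳᵢ
web | 2080.00 | 115.00 | 65.00 | 239200.00 | 135200.00
flange | 4600.00 | 115.00 | 140.00 | 529000.00 | 644000.00
Σ | 6680.00 |  |  | 768200.00 | 779200.00
x̄ = 768200.00 / 6680.00 = 115.00 in
ȳ = 779200.00 / 6680.00 = 116.65 in

x̄ = 115.00 in, ȳ = 116.65 in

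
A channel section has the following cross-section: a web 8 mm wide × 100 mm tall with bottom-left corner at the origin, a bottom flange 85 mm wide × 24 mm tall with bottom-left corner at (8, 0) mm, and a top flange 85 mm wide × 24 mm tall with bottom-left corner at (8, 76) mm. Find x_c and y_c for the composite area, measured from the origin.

Part | A | x̄ᵢ | ȳᵢ | A·x̄ᵢ | A·ȳᵢ
web | 800.00 | 4.00 | 50.00 | 3200.00 | 40000.00
bottom flange | 2040.00 | 50.50 | 12.00 | 103020.00 | 24480.00
top flange | 2040.00 | 50.50 | 88.00 | 103020.00 | 179520.00
Σ | 4880.00 |  |  | 209240.00 | 244000.00
x_c = 209240.00 / 4880.00 = 42.88 mm
y_c = 244000.00 / 4880.00 = 50.00 mm

x_c = 42.88 mm, y_c = 50.00 mm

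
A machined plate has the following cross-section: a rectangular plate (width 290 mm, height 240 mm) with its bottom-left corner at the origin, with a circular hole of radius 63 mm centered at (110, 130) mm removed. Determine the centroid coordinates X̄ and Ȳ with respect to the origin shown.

X̄ = 152.64 mm, Ȳ = 117.82 mm

Part | A | x̄ᵢ | ȳᵢ | A·x̄ᵢ | A·ȳᵢ
plate | 69600.00 | 145.00 | 120.00 | 10092000.00 | 8352000.00
hole | -12468.98 | 110.00 | 130.00 | -1371587.94 | -1620967.56
Σ | 57131.02 |  |  | 8720412.06 | 6731032.44
X̄ = 8720412.06 / 57131.02 = 152.64 mm
Ȳ = 6731032.44 / 57131.02 = 117.82 mm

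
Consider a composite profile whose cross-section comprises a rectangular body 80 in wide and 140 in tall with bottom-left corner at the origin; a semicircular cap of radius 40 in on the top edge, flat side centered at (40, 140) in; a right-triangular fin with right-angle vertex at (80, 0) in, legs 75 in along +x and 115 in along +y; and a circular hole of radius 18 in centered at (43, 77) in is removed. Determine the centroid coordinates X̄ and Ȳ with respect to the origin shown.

rectangular body: A = 80 × 140 = 11200.00, centroid at (40.00, 70.00).
semicircular top: A = ½π·40² = 2513.27, centroid at (40.00, 156.98).
triangular fin: A = ½·75·115 = 4312.50, centroid at (105.00, 38.33).
hole: A = −π·18² = -1017.88, centroid at (43.00, 77.00).
ΣA = 17007.90 in², ΣAX̄ = 957574.80 in³, ΣAȲ = 1265461.09 in³.
X̄ = 957574.80/17007.90 = 56.30 in; Ȳ = 1265461.09/17007.90 = 74.40 in.

X̄ = 56.30 in, Ȳ = 74.40 in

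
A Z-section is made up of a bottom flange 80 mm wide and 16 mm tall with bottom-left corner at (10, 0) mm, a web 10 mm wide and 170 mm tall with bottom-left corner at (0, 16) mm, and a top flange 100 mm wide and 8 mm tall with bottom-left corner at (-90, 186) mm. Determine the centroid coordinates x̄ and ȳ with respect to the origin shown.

x̄ = 10.71 mm, ȳ = 88.34 mm

bottom flange: A = 80 × 16 = 1280.00, centroid at (50.00, 8.00).
web: A = 10 × 170 = 1700.00, centroid at (5.00, 101.00).
top flange: A = 100 × 8 = 800.00, centroid at (-40.00, 190.00).
ΣA = 3780.00 mm², ΣAx̄ = 40500.00 mm³, ΣAȳ = 333940.00 mm³.
x̄ = 40500.00/3780.00 = 10.71 mm; ȳ = 333940.00/3780.00 = 88.34 mm.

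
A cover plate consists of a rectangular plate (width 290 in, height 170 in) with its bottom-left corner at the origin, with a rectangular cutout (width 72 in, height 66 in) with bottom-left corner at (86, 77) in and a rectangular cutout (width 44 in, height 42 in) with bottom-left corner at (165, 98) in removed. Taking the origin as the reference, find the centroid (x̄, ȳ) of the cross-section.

Part | A | x̄ᵢ | ȳᵢ | A·x̄ᵢ | A·ȳᵢ
plate | 49300.00 | 145.00 | 85.00 | 7148500.00 | 4190500.00
hole 1 | -4752.00 | 122.00 | 110.00 | -579744.00 | -522720.00
hole 2 | -1848.00 | 187.00 | 119.00 | -345576.00 | -219912.00
Σ | 42700.00 |  |  | 6223180.00 | 3447868.00
x̄ = 6223180.00 / 42700.00 = 145.74 in
ȳ = 3447868.00 / 42700.00 = 80.75 in

x̄ = 145.74 in, ȳ = 80.75 in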